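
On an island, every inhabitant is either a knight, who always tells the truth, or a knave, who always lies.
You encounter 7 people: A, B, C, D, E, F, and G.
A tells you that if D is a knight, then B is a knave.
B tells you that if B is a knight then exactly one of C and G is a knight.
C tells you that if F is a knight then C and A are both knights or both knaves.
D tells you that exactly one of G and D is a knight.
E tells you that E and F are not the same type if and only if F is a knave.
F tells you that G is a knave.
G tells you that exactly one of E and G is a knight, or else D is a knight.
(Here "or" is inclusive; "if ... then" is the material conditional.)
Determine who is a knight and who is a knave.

A is a knight, B is a knight, C is a knight, D is a knave, E is a knave, F is a knight, and G is a knave.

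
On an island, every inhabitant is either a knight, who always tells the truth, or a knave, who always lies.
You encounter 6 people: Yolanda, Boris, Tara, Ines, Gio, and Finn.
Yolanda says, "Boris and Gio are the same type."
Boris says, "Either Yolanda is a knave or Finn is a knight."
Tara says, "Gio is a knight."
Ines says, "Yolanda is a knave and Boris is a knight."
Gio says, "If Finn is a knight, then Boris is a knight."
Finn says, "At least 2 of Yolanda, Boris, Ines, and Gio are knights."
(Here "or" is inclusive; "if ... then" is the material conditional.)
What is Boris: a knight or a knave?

Boris is a knight.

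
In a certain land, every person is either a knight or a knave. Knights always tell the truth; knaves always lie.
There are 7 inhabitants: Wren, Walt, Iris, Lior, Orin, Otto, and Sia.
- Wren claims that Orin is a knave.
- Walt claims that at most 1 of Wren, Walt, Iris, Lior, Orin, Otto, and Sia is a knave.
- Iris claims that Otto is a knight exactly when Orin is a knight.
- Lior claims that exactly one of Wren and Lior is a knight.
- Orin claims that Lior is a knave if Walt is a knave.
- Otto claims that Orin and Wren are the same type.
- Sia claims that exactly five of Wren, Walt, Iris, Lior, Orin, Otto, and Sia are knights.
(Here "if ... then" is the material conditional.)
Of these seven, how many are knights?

1

The unique consistent assignment is Wren=knave, Walt=knave, Iris=knave, Lior=knave, Orin=knight, Otto=knave, Sia=knave.
That has 1 knight.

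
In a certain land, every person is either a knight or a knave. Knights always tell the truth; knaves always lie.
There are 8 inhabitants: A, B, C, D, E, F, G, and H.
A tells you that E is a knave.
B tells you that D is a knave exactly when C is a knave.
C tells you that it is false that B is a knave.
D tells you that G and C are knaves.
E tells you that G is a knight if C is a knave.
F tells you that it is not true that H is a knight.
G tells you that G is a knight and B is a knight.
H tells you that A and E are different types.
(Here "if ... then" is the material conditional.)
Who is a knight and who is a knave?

Knights: A, D, and H. Knaves: B, C, E, F, and G.

A is a knight; "E is a knave" is true, as required.
B (knave): "D is a knave exactly when C is a knave" — False. ✓
C (knave): "it is false that B is a knave" — False. ✓
As a knight, D's statement "G and C are knaves" should be true; it is.
As a knave, E's statement "G is a knight if C is a knave" should be False; it is.
As a knave, F's statement "it is not true that H is a knight" should be False; it is.
As a knave, G's statement "G is a knight and B is a knight" should be False; it is.
H is a knight, and the claim "A and E are different types" is indeed true.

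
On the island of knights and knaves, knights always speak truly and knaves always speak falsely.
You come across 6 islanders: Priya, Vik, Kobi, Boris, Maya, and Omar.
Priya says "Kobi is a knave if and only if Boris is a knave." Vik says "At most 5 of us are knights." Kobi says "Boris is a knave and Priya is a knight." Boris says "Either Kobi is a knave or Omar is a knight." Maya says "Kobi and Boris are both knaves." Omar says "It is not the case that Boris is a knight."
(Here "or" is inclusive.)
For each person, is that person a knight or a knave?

Since Priya is a knave, "Kobi is a knave if and only if Boris is a knave" needs to be false, which holds.
Vik is a knight, and the claim "at most 5 of us are knights" is indeed True.
Kobi (knave): "Boris is a knave and Priya is a knight" — false. ✓
Boris (knight): "either Kobi is a knave or Omar is a knight" — True. ✓
Maya is a knave, so "Kobi and Boris are both knaves" must be false — and it is.
Omar is a knave; "it is not the case that Boris is a knight" is false, as required.

Knights: Vik and Boris. Knaves: Priya, Kobi, Maya, and Omar.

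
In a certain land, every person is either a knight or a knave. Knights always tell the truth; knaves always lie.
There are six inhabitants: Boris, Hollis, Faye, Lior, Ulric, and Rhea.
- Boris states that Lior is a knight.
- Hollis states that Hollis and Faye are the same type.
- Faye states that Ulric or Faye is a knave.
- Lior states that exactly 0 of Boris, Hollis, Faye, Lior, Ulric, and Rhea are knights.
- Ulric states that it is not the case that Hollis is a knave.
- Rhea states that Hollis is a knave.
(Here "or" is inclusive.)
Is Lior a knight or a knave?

Lior is a knave.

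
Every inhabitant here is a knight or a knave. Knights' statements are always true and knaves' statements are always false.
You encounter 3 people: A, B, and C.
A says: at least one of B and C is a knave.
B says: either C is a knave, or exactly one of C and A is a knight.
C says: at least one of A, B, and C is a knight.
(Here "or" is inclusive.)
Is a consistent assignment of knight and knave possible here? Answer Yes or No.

Yes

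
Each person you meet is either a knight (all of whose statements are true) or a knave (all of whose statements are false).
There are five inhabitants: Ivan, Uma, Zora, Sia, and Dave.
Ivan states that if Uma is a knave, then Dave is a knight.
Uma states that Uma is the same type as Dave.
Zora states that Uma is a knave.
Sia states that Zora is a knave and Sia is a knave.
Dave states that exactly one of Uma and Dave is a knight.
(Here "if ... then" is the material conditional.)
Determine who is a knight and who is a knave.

Ivan is a knight, Uma is a knave, Zora is a knight, Sia is a knave, and Dave is a knight.

Suppose Ivan is a knave. Then Ivan's statement "if Uma is a knave, then Dave is a knight" would have to be false. Checking the 16 ways to assign the others, none is consistent with every speaker.
(For instance, with Uma=knave, Zora=knight, Sia=knave, Dave=knight, Ivan's claim "if Uma is a knave, then Dave is a knight" comes out true where it would need to be false.)
So Ivan must be a knight, making "if Uma is a knave, then Dave is a knight" true. Taking Ivan=knight, Uma=knave, Zora=knight, Sia=knave, Dave=knight, each remaining statement checks out:
  Uma (knave): "Uma is the same type as Dave" — false. ✓
  Zora (knight): "Uma is a knave" — true. ✓
  Sia (knave): "Zora is a knave and Sia is a knave" — false. ✓
  Dave (knight): "exactly one of Uma and Dave is a knight" — true. ✓
This is the unique consistent assignment.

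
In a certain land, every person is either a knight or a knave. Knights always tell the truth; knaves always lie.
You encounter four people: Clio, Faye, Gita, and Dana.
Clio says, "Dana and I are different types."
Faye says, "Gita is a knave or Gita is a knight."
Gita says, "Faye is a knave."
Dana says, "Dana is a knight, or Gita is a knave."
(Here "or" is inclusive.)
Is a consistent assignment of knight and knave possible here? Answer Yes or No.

No

Checking all 16 assignments, each has at least one speaker whose statement's truth value contradicts their type.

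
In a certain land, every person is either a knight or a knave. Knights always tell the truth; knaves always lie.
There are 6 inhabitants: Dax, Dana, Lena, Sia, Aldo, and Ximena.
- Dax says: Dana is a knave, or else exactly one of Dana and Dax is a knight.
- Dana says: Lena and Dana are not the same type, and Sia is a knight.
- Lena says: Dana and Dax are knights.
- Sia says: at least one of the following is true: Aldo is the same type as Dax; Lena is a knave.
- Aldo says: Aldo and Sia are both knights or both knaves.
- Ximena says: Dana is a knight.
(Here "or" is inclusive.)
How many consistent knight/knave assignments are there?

Consistent assignments:
  Dax=knight, Dana=knave, Lena=knave, Sia=knight, Aldo=knight, Ximena=knave
  Dax=knight, Dana=knave, Lena=knave, Sia=knight, Aldo=knave, Ximena=knave

2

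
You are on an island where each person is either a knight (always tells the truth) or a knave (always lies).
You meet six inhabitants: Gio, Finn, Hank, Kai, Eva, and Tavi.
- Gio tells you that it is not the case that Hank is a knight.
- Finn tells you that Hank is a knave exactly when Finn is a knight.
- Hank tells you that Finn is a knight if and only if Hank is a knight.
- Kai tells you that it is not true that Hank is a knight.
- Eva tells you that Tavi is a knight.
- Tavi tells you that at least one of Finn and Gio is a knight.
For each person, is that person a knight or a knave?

Gio (knight): "it is not the case that Hank is a knight" — true. ✓
Finn is a knight, so "Hank is a knave exactly when Finn is a knight" must be true — and it is.
Hank is a knave, so "Finn is a knight if and only if Hank is a knight" must be false — and it is.
Kai is a knight, so "it is not true that Hank is a knight" must be true — and it is.
Since Eva is a knight, "Tavi is a knight" needs to be true, which holds.
Since Tavi is a knight, "at least one of Finn and Gio is a knight" needs to be true, which holds.

Gio is a knight, Finn is a knight, Hank is a knave, Kai is a knight, Eva is a knight, and Tavi is a knight.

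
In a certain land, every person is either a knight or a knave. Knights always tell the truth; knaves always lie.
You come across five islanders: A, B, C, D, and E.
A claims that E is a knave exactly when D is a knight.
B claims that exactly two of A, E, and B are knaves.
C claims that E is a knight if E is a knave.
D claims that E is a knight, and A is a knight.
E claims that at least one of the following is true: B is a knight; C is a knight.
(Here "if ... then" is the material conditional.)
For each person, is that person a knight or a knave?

Suppose A is a knight. Then A's statement "E is a knave exactly when D is a knight" would have to be true. Checking the 16 ways to assign the others, none is consistent with every speaker.
(For instance, with B=knave, C=knave, D=knave, E=knave, A's claim "E is a knave exactly when D is a knight" comes out false where it would need to be true.)
So A must be a knave, making "E is a knave exactly when D is a knight" false. Taking A=knave, B=knave, C=knave, D=knave, E=knave, each remaining statement checks out:
  B (knave): "exactly two of A, E, and B are knaves" — false. ✓
  C (knave): "E is a knight if E is a knave" — false. ✓
  D (knave): "E is a knight, and A is a knight" — false. ✓
  E (knave): "at least one of the following is true: B is a knight; C is a knight" — false. ✓
This is the unique consistent assignment.

Knights: none. Knaves: A, B, C, D, and E.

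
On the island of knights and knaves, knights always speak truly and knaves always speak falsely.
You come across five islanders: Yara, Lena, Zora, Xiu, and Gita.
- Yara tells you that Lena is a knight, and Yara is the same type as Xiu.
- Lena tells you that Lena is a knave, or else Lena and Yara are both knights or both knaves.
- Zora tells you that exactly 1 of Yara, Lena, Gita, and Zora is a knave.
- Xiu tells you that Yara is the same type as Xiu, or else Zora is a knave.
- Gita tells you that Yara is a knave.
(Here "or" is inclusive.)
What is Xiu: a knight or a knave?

Xiu is a knight.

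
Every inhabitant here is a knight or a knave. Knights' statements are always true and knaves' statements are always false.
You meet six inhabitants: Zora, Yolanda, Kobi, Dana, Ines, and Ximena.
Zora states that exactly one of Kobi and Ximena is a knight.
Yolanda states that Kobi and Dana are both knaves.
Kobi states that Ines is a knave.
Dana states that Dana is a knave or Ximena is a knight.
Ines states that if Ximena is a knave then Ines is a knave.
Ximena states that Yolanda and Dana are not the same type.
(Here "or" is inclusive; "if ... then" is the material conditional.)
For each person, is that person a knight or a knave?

Knights: Zora, Dana, Ines, and Ximena. Knaves: Yolanda and Kobi.

Since Zora is a knight, "exactly one of Kobi and Ximena is a knight" needs to be True, which holds.
Yolanda is a knave, so "Kobi and Dana are both knaves" must be False — and it is.
Since Kobi is a knave, "Ines is a knave" needs to be False, which holds.
Dana is a knight, and the claim "Dana is a knave or Ximena is a knight" is indeed True.
Ines (knight): "if Ximena is a knave then Ines is a knave" — True. ✓
Ximena is a knight, so "Yolanda and Dana are not the same type" must be True — and it is.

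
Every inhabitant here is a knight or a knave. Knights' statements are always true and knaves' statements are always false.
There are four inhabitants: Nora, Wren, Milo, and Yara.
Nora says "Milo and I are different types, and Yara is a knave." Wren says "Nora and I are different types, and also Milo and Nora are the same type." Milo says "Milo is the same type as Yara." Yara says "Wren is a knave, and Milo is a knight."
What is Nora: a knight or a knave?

Nora is a knave.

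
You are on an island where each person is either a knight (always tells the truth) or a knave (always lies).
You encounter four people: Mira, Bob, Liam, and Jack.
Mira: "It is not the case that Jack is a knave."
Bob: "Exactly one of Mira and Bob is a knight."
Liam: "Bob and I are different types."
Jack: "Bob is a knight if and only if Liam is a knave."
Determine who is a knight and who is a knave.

Mira is a knave, Bob is a knave, Liam is a knave, and Jack is a knave.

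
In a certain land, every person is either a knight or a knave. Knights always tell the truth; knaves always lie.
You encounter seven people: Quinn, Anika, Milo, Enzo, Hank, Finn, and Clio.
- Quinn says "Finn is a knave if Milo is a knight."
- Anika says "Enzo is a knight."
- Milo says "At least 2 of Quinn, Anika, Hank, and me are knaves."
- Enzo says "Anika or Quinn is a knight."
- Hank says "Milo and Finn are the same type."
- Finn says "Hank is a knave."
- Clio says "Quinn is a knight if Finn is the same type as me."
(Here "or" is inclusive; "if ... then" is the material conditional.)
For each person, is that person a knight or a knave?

Quinn is a knight, Anika is a knight, Milo is a knave, Enzo is a knight, Hank is a knight, Finn is a knave, and Clio is a knight.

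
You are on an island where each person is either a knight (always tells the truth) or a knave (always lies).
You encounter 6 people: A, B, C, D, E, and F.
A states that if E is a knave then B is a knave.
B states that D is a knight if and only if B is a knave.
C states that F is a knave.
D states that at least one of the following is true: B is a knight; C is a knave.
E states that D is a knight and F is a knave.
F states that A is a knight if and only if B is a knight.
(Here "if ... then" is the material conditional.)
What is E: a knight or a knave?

E is a knave.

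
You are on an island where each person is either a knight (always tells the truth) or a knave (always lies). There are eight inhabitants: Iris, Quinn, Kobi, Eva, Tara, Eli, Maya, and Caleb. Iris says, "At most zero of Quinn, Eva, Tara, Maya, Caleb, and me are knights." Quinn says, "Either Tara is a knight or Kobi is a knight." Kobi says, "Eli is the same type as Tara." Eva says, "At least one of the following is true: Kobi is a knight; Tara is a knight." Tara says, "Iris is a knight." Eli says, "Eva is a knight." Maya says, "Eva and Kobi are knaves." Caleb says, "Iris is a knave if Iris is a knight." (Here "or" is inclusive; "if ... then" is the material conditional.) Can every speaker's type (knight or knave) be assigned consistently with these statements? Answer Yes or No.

No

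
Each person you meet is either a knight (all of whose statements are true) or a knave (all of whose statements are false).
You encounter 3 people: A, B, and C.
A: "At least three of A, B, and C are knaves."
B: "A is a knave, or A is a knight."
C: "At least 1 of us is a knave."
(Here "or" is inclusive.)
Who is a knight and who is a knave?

A is a knave, B is a knight, and C is a knight.

As a knave, A's statement "at least three of A, B, and C are knaves" should be False; it is.
B is a knight, so "A is a knave, or A is a knight" must be True — and it is.
Since C is a knight, "at least 1 of us is a knave" needs to be True, which holds.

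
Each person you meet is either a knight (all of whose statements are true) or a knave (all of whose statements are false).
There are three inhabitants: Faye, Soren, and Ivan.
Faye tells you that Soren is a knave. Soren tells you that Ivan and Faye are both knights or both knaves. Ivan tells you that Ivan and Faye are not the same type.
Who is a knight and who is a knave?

Faye is a knave, Soren is a knight, and Ivan is a knave.

Suppose Faye is a knight. Then Faye's statement "Soren is a knave" would have to be true. Checking the 4 ways to assign the others, none is consistent with every speaker.
(For instance, with Soren=knight, Ivan=knave, Faye's claim "Soren is a knave" comes out false where it would need to be true.)
So Faye must be a knave, making "Soren is a knave" false. Taking Faye=knave, Soren=knight, Ivan=knave, each remaining statement checks out:
  Soren (knight): "Ivan and Faye are both knights or both knaves" — true. ✓
  Ivan (knave): "Ivan and Faye are not the same type" — false. ✓
This is the unique consistent assignment.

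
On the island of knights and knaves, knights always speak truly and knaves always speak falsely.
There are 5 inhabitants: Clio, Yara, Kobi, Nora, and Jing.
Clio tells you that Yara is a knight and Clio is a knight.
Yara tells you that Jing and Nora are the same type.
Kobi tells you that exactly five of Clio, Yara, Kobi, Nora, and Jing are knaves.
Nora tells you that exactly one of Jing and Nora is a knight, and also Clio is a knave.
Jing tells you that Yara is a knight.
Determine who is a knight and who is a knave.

Clio is a knave, Yara is a knave, Kobi is a knave, Nora is a knight, and Jing is a knave.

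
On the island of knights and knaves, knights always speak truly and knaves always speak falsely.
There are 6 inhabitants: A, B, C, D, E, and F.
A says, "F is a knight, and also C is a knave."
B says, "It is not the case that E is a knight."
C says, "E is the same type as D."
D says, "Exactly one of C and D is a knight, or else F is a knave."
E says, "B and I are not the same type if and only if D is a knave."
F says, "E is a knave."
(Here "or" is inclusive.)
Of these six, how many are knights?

The unique consistent assignment is A=knight, B=knight, C=knave, D=knight, E=knave, F=knight.
That has 4 knights.

4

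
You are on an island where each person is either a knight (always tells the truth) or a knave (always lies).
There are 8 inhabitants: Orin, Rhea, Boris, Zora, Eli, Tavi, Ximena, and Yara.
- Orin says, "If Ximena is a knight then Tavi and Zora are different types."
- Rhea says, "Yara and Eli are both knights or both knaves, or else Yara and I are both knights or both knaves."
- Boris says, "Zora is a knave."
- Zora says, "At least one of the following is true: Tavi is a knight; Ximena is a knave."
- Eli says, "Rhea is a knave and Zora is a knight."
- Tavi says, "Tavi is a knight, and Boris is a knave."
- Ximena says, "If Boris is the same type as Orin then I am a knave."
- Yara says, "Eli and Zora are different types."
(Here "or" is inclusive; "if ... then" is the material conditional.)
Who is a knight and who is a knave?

Orin is a knave, Rhea is a knight, Boris is a knight, Zora is a knave, Eli is a knave, Tavi is a knave, Ximena is a knight, and Yara is a knave.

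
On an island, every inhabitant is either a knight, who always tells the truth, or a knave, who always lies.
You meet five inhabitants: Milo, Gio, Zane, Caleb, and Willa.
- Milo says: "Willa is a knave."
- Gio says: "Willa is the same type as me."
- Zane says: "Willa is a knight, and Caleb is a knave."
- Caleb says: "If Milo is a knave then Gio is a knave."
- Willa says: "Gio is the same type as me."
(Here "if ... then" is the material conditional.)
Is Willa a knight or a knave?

Willa is a knight.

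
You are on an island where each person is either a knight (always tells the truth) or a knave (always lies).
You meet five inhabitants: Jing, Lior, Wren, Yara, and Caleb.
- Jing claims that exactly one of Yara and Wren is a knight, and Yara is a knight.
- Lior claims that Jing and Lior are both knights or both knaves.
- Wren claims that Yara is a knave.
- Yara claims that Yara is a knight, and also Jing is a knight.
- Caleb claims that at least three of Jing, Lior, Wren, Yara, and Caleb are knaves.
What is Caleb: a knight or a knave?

Consistent assignments: {Jing=knight, Lior=knight, Wren=knave, Yara=knight, Caleb=knave}
In every consistent assignment, Caleb is a knave.

Caleb is a knave.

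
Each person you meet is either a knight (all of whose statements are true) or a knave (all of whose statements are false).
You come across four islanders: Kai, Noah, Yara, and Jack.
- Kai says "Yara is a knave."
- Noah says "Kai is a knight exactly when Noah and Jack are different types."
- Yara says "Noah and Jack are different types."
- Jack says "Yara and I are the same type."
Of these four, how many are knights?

2

The unique consistent assignment is Kai=knave, Noah=knave, Yara=knight, Jack=knight.
That has 2 knights.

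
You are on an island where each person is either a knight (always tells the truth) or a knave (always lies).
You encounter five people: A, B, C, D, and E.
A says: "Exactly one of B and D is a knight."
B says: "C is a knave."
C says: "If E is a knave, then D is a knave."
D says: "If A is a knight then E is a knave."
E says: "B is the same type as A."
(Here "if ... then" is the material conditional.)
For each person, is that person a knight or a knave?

Suppose A is a knight. Then A's statement "exactly one of B and D is a knight" would have to be true. Checking the 16 ways to assign the others, none is consistent with every speaker.
(For instance, with B=knight, C=knave, D=knight, E=knave, A's claim "exactly one of B and D is a knight" comes out false where it would need to be true.)
So A must be a knave, making "exactly one of B and D is a knight" false. Taking A=knave, B=knight, C=knave, D=knight, E=knave, each remaining statement checks out:
  B (knight): "C is a knave" — true. ✓
  C (knave): "if E is a knave, then D is a knave" — false. ✓
  D (knight): "if A is a knight then E is a knave" — true. ✓
  E (knave): "B is the same type as A" — false. ✓
This is the unique consistent assignment.

Knights: B and D. Knaves: A, C, and E.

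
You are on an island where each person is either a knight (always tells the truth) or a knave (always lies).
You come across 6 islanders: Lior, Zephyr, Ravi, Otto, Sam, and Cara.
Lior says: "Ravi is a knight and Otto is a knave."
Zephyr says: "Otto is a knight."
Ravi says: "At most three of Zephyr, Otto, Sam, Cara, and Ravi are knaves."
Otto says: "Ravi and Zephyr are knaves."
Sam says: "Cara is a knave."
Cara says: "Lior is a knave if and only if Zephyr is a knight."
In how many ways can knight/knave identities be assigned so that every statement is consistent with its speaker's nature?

1

Consistent assignments:
  Lior=knight, Zephyr=knave, Ravi=knight, Otto=knave, Sam=knave, Cara=knight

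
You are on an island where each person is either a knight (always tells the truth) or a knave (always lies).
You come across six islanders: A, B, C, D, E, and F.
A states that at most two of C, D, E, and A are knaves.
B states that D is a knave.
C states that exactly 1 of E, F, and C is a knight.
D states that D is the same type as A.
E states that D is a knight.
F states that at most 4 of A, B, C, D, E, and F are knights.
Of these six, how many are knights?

4

The unique consistent assignment is A=knight, B=knave, C=knave, D=knight, E=knight, F=knight.
That has 4 knights.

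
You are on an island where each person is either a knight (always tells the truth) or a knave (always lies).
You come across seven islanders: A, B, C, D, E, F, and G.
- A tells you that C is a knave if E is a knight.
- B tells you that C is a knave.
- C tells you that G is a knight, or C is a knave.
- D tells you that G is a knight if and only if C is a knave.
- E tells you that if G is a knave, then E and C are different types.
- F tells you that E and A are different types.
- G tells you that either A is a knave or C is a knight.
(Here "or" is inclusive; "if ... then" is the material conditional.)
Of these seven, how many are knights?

4

The unique consistent assignment is A=knave, B=knave, C=knight, D=knave, E=knight, F=knight, G=knight.
That has 4 knights.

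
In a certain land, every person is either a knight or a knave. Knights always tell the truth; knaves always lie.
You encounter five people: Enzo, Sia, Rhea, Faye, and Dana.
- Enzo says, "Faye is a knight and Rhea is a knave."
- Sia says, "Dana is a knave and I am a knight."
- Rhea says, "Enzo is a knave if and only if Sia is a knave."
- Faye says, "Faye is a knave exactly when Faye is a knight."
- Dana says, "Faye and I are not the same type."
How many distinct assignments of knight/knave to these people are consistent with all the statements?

3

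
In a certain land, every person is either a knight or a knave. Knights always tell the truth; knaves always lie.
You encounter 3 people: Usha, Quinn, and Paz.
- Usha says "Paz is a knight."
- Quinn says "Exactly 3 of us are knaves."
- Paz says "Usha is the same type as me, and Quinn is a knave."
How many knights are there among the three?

The unique consistent assignment is Usha=knight, Quinn=knave, Paz=knight.
That has 2 knights.

2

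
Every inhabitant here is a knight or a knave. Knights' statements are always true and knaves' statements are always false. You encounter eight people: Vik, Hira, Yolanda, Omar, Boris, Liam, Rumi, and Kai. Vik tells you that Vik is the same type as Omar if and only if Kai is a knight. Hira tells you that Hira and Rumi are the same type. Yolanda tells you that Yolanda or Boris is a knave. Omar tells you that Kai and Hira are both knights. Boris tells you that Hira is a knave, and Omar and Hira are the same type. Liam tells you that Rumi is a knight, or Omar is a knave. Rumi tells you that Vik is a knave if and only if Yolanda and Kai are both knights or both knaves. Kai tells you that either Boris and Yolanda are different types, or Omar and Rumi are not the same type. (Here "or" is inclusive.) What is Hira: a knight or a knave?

Consistent assignments: {Vik=knave, Hira=knight, Yolanda=knight, Omar=knight, Boris=knave, Liam=knight, Rumi=knight, Kai=knight}
In every consistent assignment, Hira is a knight.

Hira is a knight.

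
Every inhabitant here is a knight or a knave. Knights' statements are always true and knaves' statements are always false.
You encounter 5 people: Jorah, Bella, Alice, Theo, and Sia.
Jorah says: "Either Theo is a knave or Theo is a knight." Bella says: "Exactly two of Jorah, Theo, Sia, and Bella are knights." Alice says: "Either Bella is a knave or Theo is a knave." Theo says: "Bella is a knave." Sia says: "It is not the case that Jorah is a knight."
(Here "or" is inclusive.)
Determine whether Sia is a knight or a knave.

Sia is a knave.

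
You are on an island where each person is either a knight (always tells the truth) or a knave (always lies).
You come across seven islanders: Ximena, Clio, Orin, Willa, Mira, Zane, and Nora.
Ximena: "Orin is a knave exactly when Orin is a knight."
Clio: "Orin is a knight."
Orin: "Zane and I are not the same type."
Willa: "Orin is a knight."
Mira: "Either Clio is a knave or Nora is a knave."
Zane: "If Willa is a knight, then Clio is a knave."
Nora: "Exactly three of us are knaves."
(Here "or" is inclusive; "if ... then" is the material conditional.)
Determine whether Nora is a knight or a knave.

Consistent assignments: {Ximena=knave, Clio=knight, Orin=knight, Willa=knight, Mira=knave, Zane=knave, Nora=knight}
In every consistent assignment, Nora is a knight.

Nora is a knight.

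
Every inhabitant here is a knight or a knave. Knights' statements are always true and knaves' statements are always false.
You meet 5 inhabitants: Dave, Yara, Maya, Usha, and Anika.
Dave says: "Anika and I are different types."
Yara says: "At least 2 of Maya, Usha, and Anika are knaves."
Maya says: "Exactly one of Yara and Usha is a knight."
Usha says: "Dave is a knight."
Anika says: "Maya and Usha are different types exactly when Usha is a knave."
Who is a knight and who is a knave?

Dave is a knight, Yara is a knight, Maya is a knave, Usha is a knight, and Anika is a knave.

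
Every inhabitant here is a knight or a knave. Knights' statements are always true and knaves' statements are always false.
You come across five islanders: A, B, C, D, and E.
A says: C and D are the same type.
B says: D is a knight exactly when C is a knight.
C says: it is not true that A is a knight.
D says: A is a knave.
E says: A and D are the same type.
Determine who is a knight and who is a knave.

Knights: A and B. Knaves: C, D, and E.

Suppose A is a knave. Then A's statement "C and D are the same type" would have to be false. Checking the 16 ways to assign the others, none is consistent with every speaker.
(For instance, with B=knight, C=knave, D=knave, E=knave, A's claim "C and D are the same type" comes out true where it would need to be false.)
So A must be a knight, making "C and D are the same type" true. Taking A=knight, B=knight, C=knave, D=knave, E=knave, each remaining statement checks out:
  B (knight): "D is a knight exactly when C is a knight" — true. ✓
  C (knave): "it is not true that A is a knight" — false. ✓
  D (knave): "A is a knave" — false. ✓
  E (knave): "A and D are the same type" — false. ✓
This is the unique consistent assignment.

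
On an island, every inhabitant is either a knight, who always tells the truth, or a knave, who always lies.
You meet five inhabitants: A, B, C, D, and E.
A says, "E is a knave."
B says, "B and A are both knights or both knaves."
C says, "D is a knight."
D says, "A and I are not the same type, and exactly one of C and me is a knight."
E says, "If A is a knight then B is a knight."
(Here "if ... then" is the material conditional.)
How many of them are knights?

The unique consistent assignment is A=knight, B=knave, C=knave, D=knave, E=knave.
That has 1 knight.

1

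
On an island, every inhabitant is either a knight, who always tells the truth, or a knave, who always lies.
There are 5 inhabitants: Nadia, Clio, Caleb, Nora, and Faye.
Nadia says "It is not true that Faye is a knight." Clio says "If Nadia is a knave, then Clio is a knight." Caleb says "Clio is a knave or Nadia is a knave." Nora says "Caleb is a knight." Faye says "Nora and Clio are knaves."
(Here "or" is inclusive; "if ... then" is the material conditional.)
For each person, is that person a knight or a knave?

Nadia is a knight, and the claim "it is not true that Faye is a knight" is indeed true.
Clio is a knight, and the claim "if Nadia is a knave, then Clio is a knight" is indeed true.
Since Caleb is a knave, "Clio is a knave or Nadia is a knave" needs to be false, which holds.
As a knave, Nora's statement "Caleb is a knight" should be false; it is.
Faye (knave): "Nora and Clio are knaves" — false. ✓

Nadia is a knight, Clio is a knight, Caleb is a knave, Nora is a knave, and Faye is a knave.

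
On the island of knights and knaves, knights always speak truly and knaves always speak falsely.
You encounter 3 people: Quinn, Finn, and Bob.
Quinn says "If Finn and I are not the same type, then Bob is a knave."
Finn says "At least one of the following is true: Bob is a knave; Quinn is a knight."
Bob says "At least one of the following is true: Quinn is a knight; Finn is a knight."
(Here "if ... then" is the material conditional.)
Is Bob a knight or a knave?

Consistent assignments: {Quinn=knight, Finn=knight, Bob=knight}
In every consistent assignment, Bob is a knight.

Bob is a knight.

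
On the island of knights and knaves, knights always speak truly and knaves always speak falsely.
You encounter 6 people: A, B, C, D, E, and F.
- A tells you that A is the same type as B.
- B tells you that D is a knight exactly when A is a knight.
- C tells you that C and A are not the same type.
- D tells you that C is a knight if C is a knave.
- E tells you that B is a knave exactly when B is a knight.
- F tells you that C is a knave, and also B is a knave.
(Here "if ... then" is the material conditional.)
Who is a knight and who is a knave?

A is a knave, B is a knight, C is a knave, D is a knave, E is a knave, and F is a knave.

As a knave, A's statement "A is the same type as B" should be false; it is.
B is a knight; "D is a knight exactly when A is a knight" is true, as required.
Since C is a knave, "C and A are not the same type" needs to be false, which holds.
D is a knave, so "C is a knight if C is a knave" must be false — and it is.
E is a knave, so "B is a knave exactly when B is a knight" must be false — and it is.
Since F is a knave, "C is a knave, and also B is a knave" needs to be false, which holds.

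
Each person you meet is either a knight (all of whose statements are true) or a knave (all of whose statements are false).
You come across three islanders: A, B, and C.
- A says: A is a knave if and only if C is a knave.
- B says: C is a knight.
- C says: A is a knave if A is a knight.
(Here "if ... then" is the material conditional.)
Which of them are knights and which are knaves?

A is a knave, B is a knight, and C is a knight.

Suppose A is a knight. Then A's statement "A is a knave if and only if C is a knave" would have to be true. Checking the 4 ways to assign the others, none is consistent with every speaker.
(For instance, with B=knight, C=knight, C's claim "A is a knave if A is a knight" comes out false where it would need to be true.)
So A must be a knave, making "A is a knave if and only if C is a knave" false. Taking A=knave, B=knight, C=knight, each remaining statement checks out:
  B (knight): "C is a knight" — true. ✓
  C (knight): "A is a knave if A is a knight" — true. ✓
This is the unique consistent assignment.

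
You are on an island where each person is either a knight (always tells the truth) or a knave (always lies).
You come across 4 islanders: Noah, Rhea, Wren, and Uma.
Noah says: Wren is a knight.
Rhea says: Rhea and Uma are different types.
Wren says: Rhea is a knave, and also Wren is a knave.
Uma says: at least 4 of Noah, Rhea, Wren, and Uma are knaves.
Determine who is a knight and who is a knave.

Suppose Noah is a knight. Then Noah's statement "Wren is a knight" would have to be true. Checking the 8 ways to assign the others, none is consistent with every speaker.
(For instance, with Rhea=knight, Wren=knave, Uma=knave, Noah's claim "Wren is a knight" comes out false where it would need to be true.)
So Noah must be a knave, making "Wren is a knight" false. Taking Noah=knave, Rhea=knight, Wren=knave, Uma=knave, each remaining statement checks out:
  Rhea (knight): "Rhea and Uma are different types" — true. ✓
  Wren (knave): "Rhea is a knave, and also Wren is a knave" — false. ✓
  Uma (knave): "at least 4 of Noah, Rhea, Wren, and Uma are knaves" — false. ✓
This is the unique consistent assignment.

Noah is a knave, Rhea is a knight, Wren is a knave, and Uma is a knave.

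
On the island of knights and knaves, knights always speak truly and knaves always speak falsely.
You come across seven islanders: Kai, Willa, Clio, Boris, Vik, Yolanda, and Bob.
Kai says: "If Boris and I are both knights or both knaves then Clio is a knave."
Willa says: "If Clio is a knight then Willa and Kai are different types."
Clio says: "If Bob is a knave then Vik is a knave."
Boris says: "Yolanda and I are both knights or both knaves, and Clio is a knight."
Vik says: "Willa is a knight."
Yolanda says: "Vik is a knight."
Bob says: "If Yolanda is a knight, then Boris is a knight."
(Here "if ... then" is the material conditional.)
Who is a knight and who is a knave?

As a knight, Kai's statement "if Boris and I are both knights or both knaves then Clio is a knave" should be true; it is.
Willa is a knight, so "if Clio is a knight then Willa and Kai are different types" must be true — and it is.
Clio (knave): "if Bob is a knave then Vik is a knave" — false. ✓
Boris is a knave; "Yolanda and I are both knights or both knaves, and Clio is a knight" is false, as required.
Vik is a knight, and the claim "Willa is a knight" is indeed true.
Yolanda is a knight, and the claim "Vik is a knight" is indeed true.
Bob (knave): "if Yolanda is a knight, then Boris is a knight" — false. ✓

Kai is a knight, Willa is a knight, Clio is a knave, Boris is a knave, Vik is a knight, Yolanda is a knight, and Bob is a knave.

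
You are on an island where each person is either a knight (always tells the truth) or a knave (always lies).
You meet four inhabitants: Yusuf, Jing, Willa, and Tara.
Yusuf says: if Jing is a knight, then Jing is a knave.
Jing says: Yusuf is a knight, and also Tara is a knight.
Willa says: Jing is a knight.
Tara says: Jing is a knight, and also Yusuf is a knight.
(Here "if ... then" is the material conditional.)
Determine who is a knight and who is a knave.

Knights: Yusuf. Knaves: Jing, Willa, and Tara.

Yusuf is a knight; "if Jing is a knight, then Jing is a knave" is True, as required.
Since Jing is a knave, "Yusuf is a knight, and also Tara is a knight" needs to be False, which holds.
Willa is a knave, and the claim "Jing is a knight" is indeed False.
Tara (knave): "Jing is a knight, and also Yusuf is a knight" — False. ✓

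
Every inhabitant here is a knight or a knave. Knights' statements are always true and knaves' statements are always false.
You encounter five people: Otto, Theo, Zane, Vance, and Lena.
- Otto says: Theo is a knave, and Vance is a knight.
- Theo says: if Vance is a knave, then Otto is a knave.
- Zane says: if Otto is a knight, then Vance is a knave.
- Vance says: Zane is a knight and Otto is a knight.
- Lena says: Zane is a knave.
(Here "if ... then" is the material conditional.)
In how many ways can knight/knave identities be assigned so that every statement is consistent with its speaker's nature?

1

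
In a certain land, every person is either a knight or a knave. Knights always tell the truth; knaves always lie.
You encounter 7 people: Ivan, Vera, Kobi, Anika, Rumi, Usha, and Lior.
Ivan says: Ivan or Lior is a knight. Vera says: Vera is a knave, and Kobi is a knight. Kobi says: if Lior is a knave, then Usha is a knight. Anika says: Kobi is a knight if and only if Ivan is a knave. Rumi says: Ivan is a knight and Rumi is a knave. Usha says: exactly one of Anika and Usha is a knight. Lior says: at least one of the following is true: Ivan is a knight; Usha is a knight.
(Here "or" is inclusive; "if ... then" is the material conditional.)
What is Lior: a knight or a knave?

Lior is a knave.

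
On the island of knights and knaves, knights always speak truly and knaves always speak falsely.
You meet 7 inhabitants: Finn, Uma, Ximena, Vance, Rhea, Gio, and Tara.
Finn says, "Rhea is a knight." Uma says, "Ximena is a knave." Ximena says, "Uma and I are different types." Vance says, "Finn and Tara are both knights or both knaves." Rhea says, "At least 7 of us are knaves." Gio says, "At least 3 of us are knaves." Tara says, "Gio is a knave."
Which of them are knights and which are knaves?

Finn is a knave, Uma is a knave, Ximena is a knight, Vance is a knight, Rhea is a knave, Gio is a knight, and Tara is a knave.

As a knave, Finn's statement "Rhea is a knight" should be False; it is.
As a knave, Uma's statement "Ximena is a knave" should be False; it is.
Ximena is a knight; "Uma and I are different types" is true, as required.
As a knight, Vance's statement "Finn and Tara are both knights or both knaves" should be true; it is.
Rhea (knave): "at least 7 of us are knaves" — False. ✓
As a knight, Gio's statement "at least 3 of us are knaves" should be true; it is.
As a knave, Tara's statement "Gio is a knave" should be False; it is.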